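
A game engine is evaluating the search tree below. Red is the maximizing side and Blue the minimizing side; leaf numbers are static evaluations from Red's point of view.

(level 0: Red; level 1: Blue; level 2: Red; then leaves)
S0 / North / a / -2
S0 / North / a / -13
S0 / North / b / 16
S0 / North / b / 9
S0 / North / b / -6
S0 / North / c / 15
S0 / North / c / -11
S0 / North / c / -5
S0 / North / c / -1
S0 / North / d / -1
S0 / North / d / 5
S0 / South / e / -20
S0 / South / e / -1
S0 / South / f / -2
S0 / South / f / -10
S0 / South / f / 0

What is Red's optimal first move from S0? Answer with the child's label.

a (Red): max(-2, -13) = -2
b (Red): max(16, 9, -6) = 16
c (Red): max(15, -11, -5, -1) = 15
d (Red): max(-1, 5) = 5
North (Blue): min(-2, 16, 15, 5) = -2
e (Red): max(-20, -1) = -1
f (Red): max(-2, -10, 0) = 0
South (Blue): min(-1, 0) = -1
S0 (Red): max(-2, -1) = -1
Red at S0 wants the highest of {North=-2, South=-1}, so chooses South.

South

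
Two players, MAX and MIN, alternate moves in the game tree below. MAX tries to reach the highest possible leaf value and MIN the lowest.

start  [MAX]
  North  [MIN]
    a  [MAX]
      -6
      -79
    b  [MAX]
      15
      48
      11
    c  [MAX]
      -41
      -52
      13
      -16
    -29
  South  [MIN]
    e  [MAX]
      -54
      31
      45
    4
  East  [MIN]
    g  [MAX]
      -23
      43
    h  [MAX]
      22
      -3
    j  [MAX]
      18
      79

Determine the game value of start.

a (MAX): max(-6, -79) = -6
b (MAX): max(15, 48, 11) = 48
c (MAX): max(-41, -52, 13, -16) = 13
North (MIN): min(-6, 48, 13, -29) = -29
e (MAX): max(-54, 31, 45) = 45
South (MIN): min(45, 4) = 4
g (MAX): max(-23, 43) = 43
h (MAX): max(22, -3) = 22
j (MAX): max(18, 79) = 79
East (MIN): min(43, 22, 79) = 22
start (MAX): max(-29, 4, 22) = 22

22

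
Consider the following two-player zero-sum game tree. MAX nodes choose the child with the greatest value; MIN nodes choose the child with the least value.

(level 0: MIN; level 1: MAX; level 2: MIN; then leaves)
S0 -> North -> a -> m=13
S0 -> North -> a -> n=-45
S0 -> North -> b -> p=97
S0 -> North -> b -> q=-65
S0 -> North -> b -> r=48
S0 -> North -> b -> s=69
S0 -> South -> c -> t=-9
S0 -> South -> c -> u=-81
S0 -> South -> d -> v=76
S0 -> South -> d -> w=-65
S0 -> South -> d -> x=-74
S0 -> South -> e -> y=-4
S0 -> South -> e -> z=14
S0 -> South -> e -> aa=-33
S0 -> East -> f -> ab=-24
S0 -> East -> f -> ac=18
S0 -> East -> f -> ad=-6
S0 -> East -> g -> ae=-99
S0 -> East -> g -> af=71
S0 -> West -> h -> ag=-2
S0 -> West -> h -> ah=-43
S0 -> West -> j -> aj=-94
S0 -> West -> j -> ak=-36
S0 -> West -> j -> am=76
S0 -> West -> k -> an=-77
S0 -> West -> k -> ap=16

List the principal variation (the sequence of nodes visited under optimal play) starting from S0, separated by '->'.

a (MIN): min(13, -45) = -45
b (MIN): min(97, -65, 48, 69) = -65
North (MAX): max(-45, -65) = -45
c (MIN): min(-9, -81) = -81
d (MIN): min(76, -65, -74) = -74
e (MIN): min(-4, 14, -33) = -33
South (MAX): max(-81, -74, -33) = -33
f (MIN): min(-24, 18, -6) = -24
g (MIN): min(-99, 71) = -99
East (MAX): max(-24, -99) = -24
h (MIN): min(-2, -43) = -43
j (MIN): min(-94, -36, 76) = -94
k (MIN): min(-77, 16) = -77
West (MAX): max(-43, -94, -77) = -43
S0 (MIN): min(-45, -33, -24, -43) = -45
At S0, MIN picks North (lowest: -45).
At North, MAX picks a (highest: -45).
At a, MIN picks n (lowest: -45).
Terminal value -45.

S0 -> North -> a -> n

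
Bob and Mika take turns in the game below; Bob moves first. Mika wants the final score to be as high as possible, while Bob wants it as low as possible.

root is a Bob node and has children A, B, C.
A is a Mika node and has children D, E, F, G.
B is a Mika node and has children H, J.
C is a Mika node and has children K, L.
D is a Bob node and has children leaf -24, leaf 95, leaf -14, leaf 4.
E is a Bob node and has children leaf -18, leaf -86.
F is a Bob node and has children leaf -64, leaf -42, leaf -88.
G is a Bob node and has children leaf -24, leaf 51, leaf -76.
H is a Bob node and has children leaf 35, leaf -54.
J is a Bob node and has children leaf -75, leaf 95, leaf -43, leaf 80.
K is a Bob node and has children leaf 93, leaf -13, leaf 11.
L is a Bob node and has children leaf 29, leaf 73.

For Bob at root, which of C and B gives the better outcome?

B

K (Bob): min(93, -13, 11) = -13
L (Bob): min(29, 73) = 29
C (Mika): max(-13, 29) = 29
H (Bob): min(35, -54) = -54
J (Bob): min(-75, 95, -43, 80) = -75
B (Mika): max(-54, -75) = -54
Bob prefers the lower value; C=29, B=-54. B is better since -54 < 29.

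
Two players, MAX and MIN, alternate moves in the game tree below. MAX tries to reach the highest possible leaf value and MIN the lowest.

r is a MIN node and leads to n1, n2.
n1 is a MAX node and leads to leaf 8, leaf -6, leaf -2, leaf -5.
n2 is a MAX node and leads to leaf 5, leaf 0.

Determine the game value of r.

n1 (MAX): max(8, -6, -2, -5) = 8
n2 (MAX): max(5, 0) = 5
r (MIN): min(8, 5) = 5

5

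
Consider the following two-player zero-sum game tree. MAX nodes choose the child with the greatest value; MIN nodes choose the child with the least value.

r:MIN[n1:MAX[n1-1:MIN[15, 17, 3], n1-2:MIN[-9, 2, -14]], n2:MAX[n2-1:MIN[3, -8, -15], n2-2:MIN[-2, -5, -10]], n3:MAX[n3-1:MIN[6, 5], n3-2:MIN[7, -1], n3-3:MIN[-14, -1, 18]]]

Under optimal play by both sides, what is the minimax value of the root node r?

-10

n1-1 (MIN): min(15, 17, 3) = 3
n1-2 (MIN): min(-9, 2, -14) = -14
n1 (MAX): max(3, -14) = 3
n2-1 (MIN): min(3, -8, -15) = -15
n2-2 (MIN): min(-2, -5, -10) = -10
n2 (MAX): max(-15, -10) = -10
n3-1 (MIN): min(6, 5) = 5
n3-2 (MIN): min(7, -1) = -1
n3-3 (MIN): min(-14, -1, 18) = -14
n3 (MAX): max(5, -1, -14) = 5
r (MIN): min(3, -10, 5) = -10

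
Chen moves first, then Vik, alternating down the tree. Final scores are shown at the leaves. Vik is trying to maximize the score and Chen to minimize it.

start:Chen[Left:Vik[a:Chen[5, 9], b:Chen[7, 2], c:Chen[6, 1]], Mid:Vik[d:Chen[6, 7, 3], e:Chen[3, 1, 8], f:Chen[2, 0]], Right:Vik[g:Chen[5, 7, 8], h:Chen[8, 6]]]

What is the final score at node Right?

6

g (Chen): min(5, 7, 8) = 5
h (Chen): min(8, 6) = 6
Right (Vik): max(5, 6) = 6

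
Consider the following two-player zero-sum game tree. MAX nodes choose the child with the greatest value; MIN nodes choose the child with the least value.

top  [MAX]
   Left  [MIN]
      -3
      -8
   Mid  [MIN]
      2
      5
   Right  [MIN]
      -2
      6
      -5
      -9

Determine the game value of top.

2

Left (MIN): min(-3, -8) = -8
Mid (MIN): min(2, 5) = 2
Right (MIN): min(-2, 6, -5, -9) = -9
top (MAX): max(-8, 2, -9) = 2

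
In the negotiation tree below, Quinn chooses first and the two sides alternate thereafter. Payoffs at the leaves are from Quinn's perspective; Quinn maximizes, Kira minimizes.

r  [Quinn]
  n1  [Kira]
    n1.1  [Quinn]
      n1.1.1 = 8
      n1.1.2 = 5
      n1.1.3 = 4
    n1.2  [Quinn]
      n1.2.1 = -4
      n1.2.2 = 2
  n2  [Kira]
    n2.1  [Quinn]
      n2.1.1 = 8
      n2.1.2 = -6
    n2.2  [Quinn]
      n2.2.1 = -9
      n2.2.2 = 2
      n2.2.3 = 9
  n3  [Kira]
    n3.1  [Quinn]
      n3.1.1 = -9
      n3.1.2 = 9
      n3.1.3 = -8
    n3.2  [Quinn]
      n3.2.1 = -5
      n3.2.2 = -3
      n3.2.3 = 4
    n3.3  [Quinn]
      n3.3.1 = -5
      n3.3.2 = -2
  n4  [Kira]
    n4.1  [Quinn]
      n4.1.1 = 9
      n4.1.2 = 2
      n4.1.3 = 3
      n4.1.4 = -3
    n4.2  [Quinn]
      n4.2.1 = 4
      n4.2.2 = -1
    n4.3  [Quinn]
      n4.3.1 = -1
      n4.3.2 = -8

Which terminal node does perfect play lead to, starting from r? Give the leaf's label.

n2.1.1

n1.1 (Quinn): max(8, 5, 4) = 8
n1.2 (Quinn): max(-4, 2) = 2
n1 (Kira): min(8, 2) = 2
n2.1 (Quinn): max(8, -6) = 8
n2.2 (Quinn): max(-9, 2, 9) = 9
n2 (Kira): min(8, 9) = 8
n3.1 (Quinn): max(-9, 9, -8) = 9
n3.2 (Quinn): max(-5, -3, 4) = 4
n3.3 (Quinn): max(-5, -2) = -2
n3 (Kira): min(9, 4, -2) = -2
n4.1 (Quinn): max(9, 2, 3, -3) = 9
n4.2 (Quinn): max(4, -1) = 4
n4.3 (Quinn): max(-1, -8) = -1
n4 (Kira): min(9, 4, -1) = -1
r (Quinn): max(2, 8, -2, -1) = 8
At r, Quinn picks n2 (highest: 8).
At n2, Kira picks n2.1 (lowest: 8).
At n2.1, Quinn picks n2.1.1 (highest: 8).
Terminal value 8.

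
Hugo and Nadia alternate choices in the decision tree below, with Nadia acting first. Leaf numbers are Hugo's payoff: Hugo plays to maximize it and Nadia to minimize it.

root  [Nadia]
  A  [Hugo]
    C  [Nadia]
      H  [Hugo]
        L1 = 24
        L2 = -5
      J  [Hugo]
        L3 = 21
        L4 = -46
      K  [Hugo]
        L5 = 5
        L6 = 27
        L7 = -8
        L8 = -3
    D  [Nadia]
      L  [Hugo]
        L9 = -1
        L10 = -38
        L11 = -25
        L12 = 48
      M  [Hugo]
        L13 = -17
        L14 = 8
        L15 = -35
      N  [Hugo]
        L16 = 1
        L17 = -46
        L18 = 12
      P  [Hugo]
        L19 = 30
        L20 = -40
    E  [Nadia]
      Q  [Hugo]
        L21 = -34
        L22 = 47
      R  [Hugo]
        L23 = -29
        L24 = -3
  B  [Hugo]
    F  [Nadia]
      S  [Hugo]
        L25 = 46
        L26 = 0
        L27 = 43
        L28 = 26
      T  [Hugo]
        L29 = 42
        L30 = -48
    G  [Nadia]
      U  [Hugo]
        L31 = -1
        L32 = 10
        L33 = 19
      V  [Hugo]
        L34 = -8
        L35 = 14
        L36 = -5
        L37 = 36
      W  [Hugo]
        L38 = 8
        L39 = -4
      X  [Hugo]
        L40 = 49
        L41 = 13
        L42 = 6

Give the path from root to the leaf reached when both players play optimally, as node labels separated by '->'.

root -> A -> C -> J -> L3

H (Hugo): max(24, -5) = 24
J (Hugo): max(21, -46) = 21
K (Hugo): max(5, 27, -8, -3) = 27
C (Nadia): min(24, 21, 27) = 21
L (Hugo): max(-1, -38, -25, 48) = 48
M (Hugo): max(-17, 8, -35) = 8
N (Hugo): max(1, -46, 12) = 12
P (Hugo): max(30, -40) = 30
D (Nadia): min(48, 8, 12, 30) = 8
Q (Hugo): max(-34, 47) = 47
R (Hugo): max(-29, -3) = -3
E (Nadia): min(47, -3) = -3
A (Hugo): max(21, 8, -3) = 21
S (Hugo): max(46, 0, 43, 26) = 46
T (Hugo): max(42, -48) = 42
F (Nadia): min(46, 42) = 42
U (Hugo): max(-1, 10, 19) = 19
V (Hugo): max(-8, 14, -5, 36) = 36
W (Hugo): max(8, -4) = 8
X (Hugo): max(49, 13, 6) = 49
G (Nadia): min(19, 36, 8, 49) = 8
B (Hugo): max(42, 8) = 42
root (Nadia): min(21, 42) = 21
At root, Nadia picks A (lowest: 21).
At A, Hugo picks C (highest: 21).
At C, Nadia picks J (lowest: 21).
At J, Hugo picks L3 (highest: 21).
Terminal value 21.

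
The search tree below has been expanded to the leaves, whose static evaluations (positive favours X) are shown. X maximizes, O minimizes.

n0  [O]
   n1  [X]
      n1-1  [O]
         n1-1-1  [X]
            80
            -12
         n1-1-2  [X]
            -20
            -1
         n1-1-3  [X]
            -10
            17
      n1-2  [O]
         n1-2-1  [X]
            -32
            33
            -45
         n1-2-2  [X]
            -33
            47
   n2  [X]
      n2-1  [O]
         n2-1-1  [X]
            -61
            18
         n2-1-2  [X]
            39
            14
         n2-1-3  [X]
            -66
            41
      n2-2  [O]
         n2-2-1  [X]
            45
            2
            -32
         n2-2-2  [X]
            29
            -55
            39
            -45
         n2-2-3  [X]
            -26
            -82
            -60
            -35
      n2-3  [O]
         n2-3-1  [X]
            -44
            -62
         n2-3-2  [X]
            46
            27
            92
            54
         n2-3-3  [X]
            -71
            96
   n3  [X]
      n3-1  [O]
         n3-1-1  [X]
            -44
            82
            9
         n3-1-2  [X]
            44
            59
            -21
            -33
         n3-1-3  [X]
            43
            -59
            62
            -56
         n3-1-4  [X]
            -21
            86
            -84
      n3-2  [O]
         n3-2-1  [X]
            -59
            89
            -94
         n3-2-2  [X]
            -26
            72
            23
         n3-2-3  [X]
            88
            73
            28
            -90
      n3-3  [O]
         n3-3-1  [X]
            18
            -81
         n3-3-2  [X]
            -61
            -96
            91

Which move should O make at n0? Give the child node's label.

n2

n1-1-1 (X): max(80, -12) = 80
n1-1-2 (X): max(-20, -1) = -1
n1-1-3 (X): max(-10, 17) = 17
n1-1 (O): min(80, -1, 17) = -1
n1-2-1 (X): max(-32, 33, -45) = 33
n1-2-2 (X): max(-33, 47) = 47
n1-2 (O): min(33, 47) = 33
n1 (X): max(-1, 33) = 33
n2-1-1 (X): max(-61, 18) = 18
n2-1-2 (X): max(39, 14) = 39
n2-1-3 (X): max(-66, 41) = 41
n2-1 (O): min(18, 39, 41) = 18
n2-2-1 (X): max(45, 2, -32) = 45
n2-2-2 (X): max(29, -55, 39, -45) = 39
n2-2-3 (X): max(-26, -82, -60, -35) = -26
n2-2 (O): min(45, 39, -26) = -26
n2-3-1 (X): max(-44, -62) = -44
n2-3-2 (X): max(46, 27, 92, 54) = 92
n2-3-3 (X): max(-71, 96) = 96
n2-3 (O): min(-44, 92, 96) = -44
n2 (X): max(18, -26, -44) = 18
n3-1-1 (X): max(-44, 82, 9) = 82
n3-1-2 (X): max(44, 59, -21, -33) = 59
n3-1-3 (X): max(43, -59, 62, -56) = 62
n3-1-4 (X): max(-21, 86, -84) = 86
n3-1 (O): min(82, 59, 62, 86) = 59
n3-2-1 (X): max(-59, 89, -94) = 89
n3-2-2 (X): max(-26, 72, 23) = 72
n3-2-3 (X): max(88, 73, 28, -90) = 88
n3-2 (O): min(89, 72, 88) = 72
n3-3-1 (X): max(18, -81) = 18
n3-3-2 (X): max(-61, -96, 91) = 91
n3-3 (O): min(18, 91) = 18
n3 (X): max(59, 72, 18) = 72
n0 (O): min(33, 18, 72) = 18
O at n0 wants the lowest of {n1=33, n2=18, n3=72}, so chooses n2.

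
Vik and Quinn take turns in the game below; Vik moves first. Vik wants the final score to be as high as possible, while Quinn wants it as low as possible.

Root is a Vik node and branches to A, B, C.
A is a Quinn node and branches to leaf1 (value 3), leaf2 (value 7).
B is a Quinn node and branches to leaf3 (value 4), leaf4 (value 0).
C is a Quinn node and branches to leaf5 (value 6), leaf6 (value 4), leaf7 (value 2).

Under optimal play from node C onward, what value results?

2

C (Quinn): min(6, 4, 2) = 2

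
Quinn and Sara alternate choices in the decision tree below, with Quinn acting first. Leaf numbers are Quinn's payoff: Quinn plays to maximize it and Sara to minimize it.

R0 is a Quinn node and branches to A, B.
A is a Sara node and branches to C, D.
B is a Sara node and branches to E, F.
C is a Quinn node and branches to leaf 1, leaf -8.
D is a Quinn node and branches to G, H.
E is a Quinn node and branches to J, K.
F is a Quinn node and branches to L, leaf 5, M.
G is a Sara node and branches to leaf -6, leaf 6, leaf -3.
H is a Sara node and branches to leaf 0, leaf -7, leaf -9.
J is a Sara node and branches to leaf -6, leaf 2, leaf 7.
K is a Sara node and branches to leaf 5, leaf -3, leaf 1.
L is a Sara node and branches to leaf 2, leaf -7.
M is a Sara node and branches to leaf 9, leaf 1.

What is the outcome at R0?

C (Quinn): max(1, -8) = 1
G (Sara): min(-6, 6, -3) = -6
H (Sara): min(0, -7, -9) = -9
D (Quinn): max(-6, -9) = -6
A (Sara): min(1, -6) = -6
J (Sara): min(-6, 2, 7) = -6
K (Sara): min(5, -3, 1) = -3
E (Quinn): max(-6, -3) = -3
L (Sara): min(2, -7) = -7
M (Sara): min(9, 1) = 1
F (Quinn): max(-7, 5, 1) = 5
B (Sara): min(-3, 5) = -3
R0 (Quinn): max(-6, -3) = -3

-3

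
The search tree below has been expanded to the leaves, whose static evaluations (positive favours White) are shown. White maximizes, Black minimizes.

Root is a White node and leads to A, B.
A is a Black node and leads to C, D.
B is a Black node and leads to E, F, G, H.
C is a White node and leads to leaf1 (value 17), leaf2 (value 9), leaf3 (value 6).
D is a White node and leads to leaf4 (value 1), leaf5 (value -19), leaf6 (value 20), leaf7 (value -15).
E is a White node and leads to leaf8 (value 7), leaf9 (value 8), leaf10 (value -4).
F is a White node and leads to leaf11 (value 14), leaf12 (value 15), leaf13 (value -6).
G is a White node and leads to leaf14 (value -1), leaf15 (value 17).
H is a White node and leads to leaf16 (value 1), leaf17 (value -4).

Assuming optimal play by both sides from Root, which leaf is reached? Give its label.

C (White): max(17, 9, 6) = 17
D (White): max(1, -19, 20, -15) = 20
A (Black): min(17, 20) = 17
E (White): max(7, 8, -4) = 8
F (White): max(14, 15, -6) = 15
G (White): max(-1, 17) = 17
H (White): max(1, -4) = 1
B (Black): min(8, 15, 17, 1) = 1
Root (White): max(17, 1) = 17
At Root, White picks A (highest: 17).
At A, Black picks C (lowest: 17).
At C, White picks leaf1 (highest: 17).
Terminal value 17.

leaf1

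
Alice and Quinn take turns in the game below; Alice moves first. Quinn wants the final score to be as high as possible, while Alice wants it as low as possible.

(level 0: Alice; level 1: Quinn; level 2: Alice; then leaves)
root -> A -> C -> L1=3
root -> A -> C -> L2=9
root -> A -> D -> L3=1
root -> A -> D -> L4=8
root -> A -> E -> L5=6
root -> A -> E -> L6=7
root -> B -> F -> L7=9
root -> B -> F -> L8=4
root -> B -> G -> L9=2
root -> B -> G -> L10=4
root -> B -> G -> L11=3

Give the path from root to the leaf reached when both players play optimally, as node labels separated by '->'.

C (Alice): min(3, 9) = 3
D (Alice): min(1, 8) = 1
E (Alice): min(6, 7) = 6
A (Quinn): max(3, 1, 6) = 6
F (Alice): min(9, 4) = 4
G (Alice): min(2, 4, 3) = 2
B (Quinn): max(4, 2) = 4
root (Alice): min(6, 4) = 4
At root, Alice picks B (lowest: 4).
At B, Quinn picks F (highest: 4).
At F, Alice picks L8 (lowest: 4).
Terminal value 4.

root -> B -> F -> L8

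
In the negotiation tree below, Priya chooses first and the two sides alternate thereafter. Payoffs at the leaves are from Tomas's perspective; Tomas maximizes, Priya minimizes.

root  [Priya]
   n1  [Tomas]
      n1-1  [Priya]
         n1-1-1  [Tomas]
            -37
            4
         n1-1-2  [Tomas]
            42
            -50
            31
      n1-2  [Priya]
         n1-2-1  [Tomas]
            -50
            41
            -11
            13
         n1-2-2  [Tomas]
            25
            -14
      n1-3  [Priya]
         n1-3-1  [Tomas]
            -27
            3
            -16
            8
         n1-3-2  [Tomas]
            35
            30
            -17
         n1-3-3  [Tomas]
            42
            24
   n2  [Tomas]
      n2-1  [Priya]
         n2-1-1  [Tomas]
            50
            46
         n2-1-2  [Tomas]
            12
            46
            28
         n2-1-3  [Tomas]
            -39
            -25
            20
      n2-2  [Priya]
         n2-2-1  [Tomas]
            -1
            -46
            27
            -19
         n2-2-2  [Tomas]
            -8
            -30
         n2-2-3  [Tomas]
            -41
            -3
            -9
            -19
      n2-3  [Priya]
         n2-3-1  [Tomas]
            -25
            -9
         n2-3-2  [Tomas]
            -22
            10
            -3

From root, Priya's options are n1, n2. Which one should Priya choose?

n2

n1-1-1 (Tomas): max(-37, 4) = 4
n1-1-2 (Tomas): max(42, -50, 31) = 42
n1-1 (Priya): min(4, 42) = 4
n1-2-1 (Tomas): max(-50, 41, -11, 13) = 41
n1-2-2 (Tomas): max(25, -14) = 25
n1-2 (Priya): min(41, 25) = 25
n1-3-1 (Tomas): max(-27, 3, -16, 8) = 8
n1-3-2 (Tomas): max(35, 30, -17) = 35
n1-3-3 (Tomas): max(42, 24) = 42
n1-3 (Priya): min(8, 35, 42) = 8
n1 (Tomas): max(4, 25, 8) = 25
n2-1-1 (Tomas): max(50, 46) = 50
n2-1-2 (Tomas): max(12, 46, 28) = 46
n2-1-3 (Tomas): max(-39, -25, 20) = 20
n2-1 (Priya): min(50, 46, 20) = 20
n2-2-1 (Tomas): max(-1, -46, 27, -19) = 27
n2-2-2 (Tomas): max(-8, -30) = -8
n2-2-3 (Tomas): max(-41, -3, -9, -19) = -3
n2-2 (Priya): min(27, -8, -3) = -8
n2-3-1 (Tomas): max(-25, -9) = -9
n2-3-2 (Tomas): max(-22, 10, -3) = 10
n2-3 (Priya): min(-9, 10) = -9
n2 (Tomas): max(20, -8, -9) = 20
root (Priya): min(25, 20) = 20
Priya at root wants the lowest of {n1=25, n2=20}, so chooses n2.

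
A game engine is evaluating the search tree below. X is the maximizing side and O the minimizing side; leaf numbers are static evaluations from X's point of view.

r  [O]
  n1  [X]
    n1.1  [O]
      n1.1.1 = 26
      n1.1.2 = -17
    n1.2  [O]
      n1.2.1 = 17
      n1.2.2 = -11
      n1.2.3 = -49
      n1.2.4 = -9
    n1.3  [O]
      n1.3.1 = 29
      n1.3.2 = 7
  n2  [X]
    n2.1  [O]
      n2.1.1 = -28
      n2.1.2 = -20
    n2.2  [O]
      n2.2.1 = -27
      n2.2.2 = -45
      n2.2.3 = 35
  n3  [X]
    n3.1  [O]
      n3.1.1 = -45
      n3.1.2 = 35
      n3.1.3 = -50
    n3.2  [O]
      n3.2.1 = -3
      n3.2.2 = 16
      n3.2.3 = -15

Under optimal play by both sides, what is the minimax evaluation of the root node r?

-28

n1.1 (O): min(26, -17) = -17
n1.2 (O): min(17, -11, -49, -9) = -49
n1.3 (O): min(29, 7) = 7
n1 (X): max(-17, -49, 7) = 7
n2.1 (O): min(-28, -20) = -28
n2.2 (O): min(-27, -45, 35) = -45
n2 (X): max(-28, -45) = -28
n3.1 (O): min(-45, 35, -50) = -50
n3.2 (O): min(-3, 16, -15) = -15
n3 (X): max(-50, -15) = -15
r (O): min(7, -28, -15) = -28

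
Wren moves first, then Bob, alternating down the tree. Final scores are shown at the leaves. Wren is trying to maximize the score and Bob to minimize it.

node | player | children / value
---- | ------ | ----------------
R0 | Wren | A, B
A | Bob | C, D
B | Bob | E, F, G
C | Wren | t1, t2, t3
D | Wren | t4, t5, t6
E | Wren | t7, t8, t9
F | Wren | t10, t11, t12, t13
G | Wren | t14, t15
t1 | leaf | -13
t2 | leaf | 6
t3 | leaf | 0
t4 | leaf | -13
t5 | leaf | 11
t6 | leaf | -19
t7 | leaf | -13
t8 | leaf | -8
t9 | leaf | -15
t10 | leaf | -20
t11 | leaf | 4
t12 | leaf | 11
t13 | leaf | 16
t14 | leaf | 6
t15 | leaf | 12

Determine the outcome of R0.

6

C (Wren): max(-13, 6, 0) = 6
D (Wren): max(-13, 11, -19) = 11
A (Bob): min(6, 11) = 6
E (Wren): max(-13, -8, -15) = -8
F (Wren): max(-20, 4, 11, 16) = 16
G (Wren): max(6, 12) = 12
B (Bob): min(-8, 16, 12) = -8
R0 (Wren): max(6, -8) = 6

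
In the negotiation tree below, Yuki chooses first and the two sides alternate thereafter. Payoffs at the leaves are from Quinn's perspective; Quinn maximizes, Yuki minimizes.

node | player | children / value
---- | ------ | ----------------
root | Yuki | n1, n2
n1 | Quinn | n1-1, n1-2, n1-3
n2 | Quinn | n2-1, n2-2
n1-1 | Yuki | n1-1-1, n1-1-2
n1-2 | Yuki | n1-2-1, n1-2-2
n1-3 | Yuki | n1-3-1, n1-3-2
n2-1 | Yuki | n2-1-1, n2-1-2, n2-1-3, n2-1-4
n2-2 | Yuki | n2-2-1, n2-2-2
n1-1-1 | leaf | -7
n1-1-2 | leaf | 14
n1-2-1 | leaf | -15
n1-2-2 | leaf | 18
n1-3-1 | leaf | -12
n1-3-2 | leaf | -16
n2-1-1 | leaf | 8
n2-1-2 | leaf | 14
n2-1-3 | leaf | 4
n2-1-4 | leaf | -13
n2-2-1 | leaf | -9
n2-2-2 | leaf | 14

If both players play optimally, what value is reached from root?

n1-1 (Yuki): min(-7, 14) = -7
n1-2 (Yuki): min(-15, 18) = -15
n1-3 (Yuki): min(-12, -16) = -16
n1 (Quinn): max(-7, -15, -16) = -7
n2-1 (Yuki): min(8, 14, 4, -13) = -13
n2-2 (Yuki): min(-9, 14) = -9
n2 (Quinn): max(-13, -9) = -9
root (Yuki): min(-7, -9) = -9

-9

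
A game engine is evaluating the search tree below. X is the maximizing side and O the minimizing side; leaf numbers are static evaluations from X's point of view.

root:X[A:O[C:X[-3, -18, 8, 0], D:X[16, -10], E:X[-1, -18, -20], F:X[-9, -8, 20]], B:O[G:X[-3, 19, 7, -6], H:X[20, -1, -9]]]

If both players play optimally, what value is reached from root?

19

C (X): max(-3, -18, 8, 0) = 8
D (X): max(16, -10) = 16
E (X): max(-1, -18, -20) = -1
F (X): max(-9, -8, 20) = 20
A (O): min(8, 16, -1, 20) = -1
G (X): max(-3, 19, 7, -6) = 19
H (X): max(20, -1, -9) = 20
B (O): min(19, 20) = 19
root (X): max(-1, 19) = 19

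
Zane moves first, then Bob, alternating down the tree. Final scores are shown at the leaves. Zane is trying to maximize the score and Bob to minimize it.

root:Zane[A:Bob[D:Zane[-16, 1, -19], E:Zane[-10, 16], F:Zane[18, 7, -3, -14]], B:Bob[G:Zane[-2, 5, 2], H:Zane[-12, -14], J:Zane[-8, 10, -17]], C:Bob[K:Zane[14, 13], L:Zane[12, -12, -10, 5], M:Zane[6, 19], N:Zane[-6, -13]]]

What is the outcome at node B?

-12

G (Zane): max(-2, 5, 2) = 5
H (Zane): max(-12, -14) = -12
J (Zane): max(-8, 10, -17) = 10
B (Bob): min(5, -12, 10) = -12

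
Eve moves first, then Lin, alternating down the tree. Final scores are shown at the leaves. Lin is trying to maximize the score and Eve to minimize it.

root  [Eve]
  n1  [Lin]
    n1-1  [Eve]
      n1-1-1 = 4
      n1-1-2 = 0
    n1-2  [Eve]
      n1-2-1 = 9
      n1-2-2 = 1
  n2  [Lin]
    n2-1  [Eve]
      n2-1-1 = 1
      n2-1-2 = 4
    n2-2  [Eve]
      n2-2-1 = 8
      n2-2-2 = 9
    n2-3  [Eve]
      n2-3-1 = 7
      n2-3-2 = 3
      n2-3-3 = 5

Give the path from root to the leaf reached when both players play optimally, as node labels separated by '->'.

n1-1 (Eve): min(4, 0) = 0
n1-2 (Eve): min(9, 1) = 1
n1 (Lin): max(0, 1) = 1
n2-1 (Eve): min(1, 4) = 1
n2-2 (Eve): min(8, 9) = 8
n2-3 (Eve): min(7, 3, 5) = 3
n2 (Lin): max(1, 8, 3) = 8
root (Eve): min(1, 8) = 1
At root, Eve picks n1 (lowest: 1).
At n1, Lin picks n1-2 (highest: 1).
At n1-2, Eve picks n1-2-2 (lowest: 1).
Terminal value 1.

root -> n1 -> n1-2 -> n1-2-2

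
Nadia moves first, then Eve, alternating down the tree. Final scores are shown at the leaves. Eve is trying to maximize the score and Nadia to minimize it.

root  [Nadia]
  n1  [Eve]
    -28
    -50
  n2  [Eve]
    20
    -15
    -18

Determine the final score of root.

n1 (Eve): max(-28, -50) = -28
n2 (Eve): max(20, -15, -18) = 20
root (Nadia): min(-28, 20) = -28

-28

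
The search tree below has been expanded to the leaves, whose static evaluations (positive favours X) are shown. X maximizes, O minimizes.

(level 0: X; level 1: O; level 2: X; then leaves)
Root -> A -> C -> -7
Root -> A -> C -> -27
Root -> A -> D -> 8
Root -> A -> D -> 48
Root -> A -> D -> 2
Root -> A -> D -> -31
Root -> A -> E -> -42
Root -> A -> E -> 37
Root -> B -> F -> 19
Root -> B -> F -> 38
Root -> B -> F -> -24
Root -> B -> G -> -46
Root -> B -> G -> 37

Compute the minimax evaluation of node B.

F (X): max(19, 38, -24) = 38
G (X): max(-46, 37) = 37
B (O): min(38, 37) = 37

37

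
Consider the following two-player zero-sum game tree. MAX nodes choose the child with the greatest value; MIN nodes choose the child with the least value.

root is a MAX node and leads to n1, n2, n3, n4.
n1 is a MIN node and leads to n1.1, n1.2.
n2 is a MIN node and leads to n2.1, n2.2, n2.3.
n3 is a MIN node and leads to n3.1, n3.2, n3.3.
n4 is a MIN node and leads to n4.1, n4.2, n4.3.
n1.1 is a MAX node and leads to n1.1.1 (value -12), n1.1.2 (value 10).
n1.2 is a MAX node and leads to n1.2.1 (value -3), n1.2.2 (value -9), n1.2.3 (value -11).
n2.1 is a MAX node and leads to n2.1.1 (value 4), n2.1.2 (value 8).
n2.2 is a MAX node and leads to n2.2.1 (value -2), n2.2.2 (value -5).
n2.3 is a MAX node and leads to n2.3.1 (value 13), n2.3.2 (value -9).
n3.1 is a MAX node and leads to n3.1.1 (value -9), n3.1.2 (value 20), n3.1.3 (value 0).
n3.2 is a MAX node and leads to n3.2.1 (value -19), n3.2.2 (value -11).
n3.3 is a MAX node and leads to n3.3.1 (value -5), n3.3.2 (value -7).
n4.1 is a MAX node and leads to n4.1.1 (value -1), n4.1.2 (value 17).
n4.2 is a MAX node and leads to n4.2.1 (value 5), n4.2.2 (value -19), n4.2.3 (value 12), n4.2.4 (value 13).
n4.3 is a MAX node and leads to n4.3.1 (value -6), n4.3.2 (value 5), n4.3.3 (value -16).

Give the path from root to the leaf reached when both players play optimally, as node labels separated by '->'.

n1.1 (MAX): max(-12, 10) = 10
n1.2 (MAX): max(-3, -9, -11) = -3
n1 (MIN): min(10, -3) = -3
n2.1 (MAX): max(4, 8) = 8
n2.2 (MAX): max(-2, -5) = -2
n2.3 (MAX): max(13, -9) = 13
n2 (MIN): min(8, -2, 13) = -2
n3.1 (MAX): max(-9, 20, 0) = 20
n3.2 (MAX): max(-19, -11) = -11
n3.3 (MAX): max(-5, -7) = -5
n3 (MIN): min(20, -11, -5) = -11
n4.1 (MAX): max(-1, 17) = 17
n4.2 (MAX): max(5, -19, 12, 13) = 13
n4.3 (MAX): max(-6, 5, -16) = 5
n4 (MIN): min(17, 13, 5) = 5
root (MAX): max(-3, -2, -11, 5) = 5
At root, MAX picks n4 (highest: 5).
At n4, MIN picks n4.3 (lowest: 5).
At n4.3, MAX picks n4.3.2 (highest: 5).
Terminal value 5.

root -> n4 -> n4.3 -> n4.3.2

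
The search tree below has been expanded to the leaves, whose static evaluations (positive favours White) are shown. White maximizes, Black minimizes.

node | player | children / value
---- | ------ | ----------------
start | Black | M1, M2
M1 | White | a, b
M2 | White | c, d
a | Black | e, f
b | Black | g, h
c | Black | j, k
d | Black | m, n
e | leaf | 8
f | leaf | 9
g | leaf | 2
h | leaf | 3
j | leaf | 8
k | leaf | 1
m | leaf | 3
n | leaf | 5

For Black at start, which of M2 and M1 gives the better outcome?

M2

c (Black): min(8, 1) = 1
d (Black): min(3, 5) = 3
M2 (White): max(1, 3) = 3
a (Black): min(8, 9) = 8
b (Black): min(2, 3) = 2
M1 (White): max(8, 2) = 8
Black prefers the lower value; M2=3, M1=8. M2 is better since 3 < 8.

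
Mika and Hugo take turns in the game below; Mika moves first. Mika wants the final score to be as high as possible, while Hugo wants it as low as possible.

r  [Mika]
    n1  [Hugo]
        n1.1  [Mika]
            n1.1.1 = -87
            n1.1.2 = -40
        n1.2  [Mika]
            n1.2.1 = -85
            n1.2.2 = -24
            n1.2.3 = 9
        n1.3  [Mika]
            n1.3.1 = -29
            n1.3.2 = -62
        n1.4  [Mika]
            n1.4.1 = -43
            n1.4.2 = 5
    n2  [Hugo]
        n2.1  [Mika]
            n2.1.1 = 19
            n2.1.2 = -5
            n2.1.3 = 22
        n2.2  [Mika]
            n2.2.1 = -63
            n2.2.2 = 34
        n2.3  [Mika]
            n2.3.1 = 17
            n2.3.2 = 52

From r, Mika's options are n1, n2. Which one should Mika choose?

n1.1 (Mika): max(-87, -40) = -40
n1.2 (Mika): max(-85, -24, 9) = 9
n1.3 (Mika): max(-29, -62) = -29
n1.4 (Mika): max(-43, 5) = 5
n1 (Hugo): min(-40, 9, -29, 5) = -40
n2.1 (Mika): max(19, -5, 22) = 22
n2.2 (Mika): max(-63, 34) = 34
n2.3 (Mika): max(17, 52) = 52
n2 (Hugo): min(22, 34, 52) = 22
r (Mika): max(-40, 22) = 22
Mika at r wants the highest of {n1=-40, n2=22}, so chooses n2.

n2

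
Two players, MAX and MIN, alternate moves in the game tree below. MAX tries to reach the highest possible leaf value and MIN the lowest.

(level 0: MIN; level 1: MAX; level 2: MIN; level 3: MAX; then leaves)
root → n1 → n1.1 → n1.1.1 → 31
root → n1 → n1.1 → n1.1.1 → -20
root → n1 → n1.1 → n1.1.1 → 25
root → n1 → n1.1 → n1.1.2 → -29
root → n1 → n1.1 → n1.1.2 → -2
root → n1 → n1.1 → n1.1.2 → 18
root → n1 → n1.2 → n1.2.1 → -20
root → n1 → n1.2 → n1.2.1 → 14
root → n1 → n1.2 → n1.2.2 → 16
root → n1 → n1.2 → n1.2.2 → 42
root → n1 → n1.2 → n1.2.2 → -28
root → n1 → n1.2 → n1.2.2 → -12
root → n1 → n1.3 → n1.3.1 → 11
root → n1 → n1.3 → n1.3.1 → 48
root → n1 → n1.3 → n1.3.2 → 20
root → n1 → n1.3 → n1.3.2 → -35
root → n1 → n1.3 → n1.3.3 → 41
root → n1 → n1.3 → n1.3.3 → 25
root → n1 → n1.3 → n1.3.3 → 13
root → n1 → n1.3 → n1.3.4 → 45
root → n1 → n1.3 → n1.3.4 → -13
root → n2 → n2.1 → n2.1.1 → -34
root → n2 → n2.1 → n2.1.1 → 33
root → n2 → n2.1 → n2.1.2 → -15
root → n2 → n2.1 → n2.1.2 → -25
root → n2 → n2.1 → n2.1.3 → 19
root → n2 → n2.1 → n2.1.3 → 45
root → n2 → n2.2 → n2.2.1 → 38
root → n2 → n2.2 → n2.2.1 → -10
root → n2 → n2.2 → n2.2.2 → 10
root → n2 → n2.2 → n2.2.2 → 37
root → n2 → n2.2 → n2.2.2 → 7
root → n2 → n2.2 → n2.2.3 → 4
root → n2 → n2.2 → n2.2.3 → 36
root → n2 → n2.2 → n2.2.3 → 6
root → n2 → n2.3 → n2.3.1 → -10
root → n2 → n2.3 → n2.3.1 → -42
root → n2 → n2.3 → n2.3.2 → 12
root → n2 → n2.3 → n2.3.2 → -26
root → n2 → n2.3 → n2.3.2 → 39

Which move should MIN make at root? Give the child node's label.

n1

n1.1.1 (MAX): max(31, -20, 25) = 31
n1.1.2 (MAX): max(-29, -2, 18) = 18
n1.1 (MIN): min(31, 18) = 18
n1.2.1 (MAX): max(-20, 14) = 14
n1.2.2 (MAX): max(16, 42, -28, -12) = 42
n1.2 (MIN): min(14, 42) = 14
n1.3.1 (MAX): max(11, 48) = 48
n1.3.2 (MAX): max(20, -35) = 20
n1.3.3 (MAX): max(41, 25, 13) = 41
n1.3.4 (MAX): max(45, -13) = 45
n1.3 (MIN): min(48, 20, 41, 45) = 20
n1 (MAX): max(18, 14, 20) = 20
n2.1.1 (MAX): max(-34, 33) = 33
n2.1.2 (MAX): max(-15, -25) = -15
n2.1.3 (MAX): max(19, 45) = 45
n2.1 (MIN): min(33, -15, 45) = -15
n2.2.1 (MAX): max(38, -10) = 38
n2.2.2 (MAX): max(10, 37, 7) = 37
n2.2.3 (MAX): max(4, 36, 6) = 36
n2.2 (MIN): min(38, 37, 36) = 36
n2.3.1 (MAX): max(-10, -42) = -10
n2.3.2 (MAX): max(12, -26, 39) = 39
n2.3 (MIN): min(-10, 39) = -10
n2 (MAX): max(-15, 36, -10) = 36
root (MIN): min(20, 36) = 20
MIN at root wants the lowest of {n1=20, n2=36}, so chooses n1.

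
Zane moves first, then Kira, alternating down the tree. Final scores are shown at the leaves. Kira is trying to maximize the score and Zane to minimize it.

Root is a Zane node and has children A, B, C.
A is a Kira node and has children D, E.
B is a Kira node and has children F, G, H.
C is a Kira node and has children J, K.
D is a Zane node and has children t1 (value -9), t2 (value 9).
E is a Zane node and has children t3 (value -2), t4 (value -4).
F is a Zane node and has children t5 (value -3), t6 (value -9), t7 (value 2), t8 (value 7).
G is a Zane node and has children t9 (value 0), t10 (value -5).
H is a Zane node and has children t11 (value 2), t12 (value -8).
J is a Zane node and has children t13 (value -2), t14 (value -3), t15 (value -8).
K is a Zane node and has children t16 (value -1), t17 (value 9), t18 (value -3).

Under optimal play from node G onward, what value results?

G (Zane): min(0, -5) = -5

-5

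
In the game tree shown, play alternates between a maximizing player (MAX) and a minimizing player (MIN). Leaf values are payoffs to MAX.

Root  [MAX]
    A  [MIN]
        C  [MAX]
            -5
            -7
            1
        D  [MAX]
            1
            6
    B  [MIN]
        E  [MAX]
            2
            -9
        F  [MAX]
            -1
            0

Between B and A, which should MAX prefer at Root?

A

E (MAX): max(2, -9) = 2
F (MAX): max(-1, 0) = 0
B (MIN): min(2, 0) = 0
C (MAX): max(-5, -7, 1) = 1
D (MAX): max(1, 6) = 6
A (MIN): min(1, 6) = 1
MAX prefers the higher value; B=0, A=1. A is better since 1 > 0.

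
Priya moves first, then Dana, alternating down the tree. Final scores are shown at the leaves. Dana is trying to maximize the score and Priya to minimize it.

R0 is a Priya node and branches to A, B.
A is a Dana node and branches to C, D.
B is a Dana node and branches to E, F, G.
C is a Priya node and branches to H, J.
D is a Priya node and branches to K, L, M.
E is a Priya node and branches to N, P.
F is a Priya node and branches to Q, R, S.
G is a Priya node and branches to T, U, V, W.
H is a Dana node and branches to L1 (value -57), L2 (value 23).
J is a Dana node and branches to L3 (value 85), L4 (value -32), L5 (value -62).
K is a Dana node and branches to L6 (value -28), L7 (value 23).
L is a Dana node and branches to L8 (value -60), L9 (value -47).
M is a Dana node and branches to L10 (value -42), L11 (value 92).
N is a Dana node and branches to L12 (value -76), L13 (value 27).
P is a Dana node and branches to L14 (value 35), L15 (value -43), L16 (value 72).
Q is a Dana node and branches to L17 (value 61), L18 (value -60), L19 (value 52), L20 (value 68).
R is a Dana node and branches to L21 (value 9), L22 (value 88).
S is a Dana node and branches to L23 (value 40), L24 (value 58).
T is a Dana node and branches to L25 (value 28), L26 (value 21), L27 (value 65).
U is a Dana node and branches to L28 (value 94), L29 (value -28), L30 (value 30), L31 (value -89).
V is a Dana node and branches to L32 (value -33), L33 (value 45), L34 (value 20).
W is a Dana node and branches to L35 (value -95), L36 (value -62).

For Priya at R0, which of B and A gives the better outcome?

N (Dana): max(-76, 27) = 27
P (Dana): max(35, -43, 72) = 72
E (Priya): min(27, 72) = 27
Q (Dana): max(61, -60, 52, 68) = 68
R (Dana): max(9, 88) = 88
S (Dana): max(40, 58) = 58
F (Priya): min(68, 88, 58) = 58
T (Dana): max(28, 21, 65) = 65
U (Dana): max(94, -28, 30, -89) = 94
V (Dana): max(-33, 45, 20) = 45
W (Dana): max(-95, -62) = -62
G (Priya): min(65, 94, 45, -62) = -62
B (Dana): max(27, 58, -62) = 58
H (Dana): max(-57, 23) = 23
J (Dana): max(85, -32, -62) = 85
C (Priya): min(23, 85) = 23
K (Dana): max(-28, 23) = 23
L (Dana): max(-60, -47) = -47
M (Dana): max(-42, 92) = 92
D (Priya): min(23, -47, 92) = -47
A (Dana): max(23, -47) = 23
Priya prefers the lower value; B=58, A=23. A is better since 23 < 58.

A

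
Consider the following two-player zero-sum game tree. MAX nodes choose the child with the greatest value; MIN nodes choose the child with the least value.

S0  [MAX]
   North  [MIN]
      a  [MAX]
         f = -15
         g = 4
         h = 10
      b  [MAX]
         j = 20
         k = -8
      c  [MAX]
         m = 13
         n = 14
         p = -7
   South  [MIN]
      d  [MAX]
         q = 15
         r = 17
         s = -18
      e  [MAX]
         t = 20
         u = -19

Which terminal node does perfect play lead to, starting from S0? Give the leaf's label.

a (MAX): max(-15, 4, 10) = 10
b (MAX): max(20, -8) = 20
c (MAX): max(13, 14, -7) = 14
North (MIN): min(10, 20, 14) = 10
d (MAX): max(15, 17, -18) = 17
e (MAX): max(20, -19) = 20
South (MIN): min(17, 20) = 17
S0 (MAX): max(10, 17) = 17
At S0, MAX picks South (highest: 17).
At South, MIN picks d (lowest: 17).
At d, MAX picks r (highest: 17).
Terminal value 17.

r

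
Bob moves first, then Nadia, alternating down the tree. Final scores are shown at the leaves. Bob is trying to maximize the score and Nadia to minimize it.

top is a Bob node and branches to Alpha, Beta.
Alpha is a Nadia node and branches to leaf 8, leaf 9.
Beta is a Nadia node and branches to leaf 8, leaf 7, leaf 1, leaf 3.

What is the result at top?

Alpha (Nadia): min(8, 9) = 8
Beta (Nadia): min(8, 7, 1, 3) = 1
top (Bob): max(8, 1) = 8

8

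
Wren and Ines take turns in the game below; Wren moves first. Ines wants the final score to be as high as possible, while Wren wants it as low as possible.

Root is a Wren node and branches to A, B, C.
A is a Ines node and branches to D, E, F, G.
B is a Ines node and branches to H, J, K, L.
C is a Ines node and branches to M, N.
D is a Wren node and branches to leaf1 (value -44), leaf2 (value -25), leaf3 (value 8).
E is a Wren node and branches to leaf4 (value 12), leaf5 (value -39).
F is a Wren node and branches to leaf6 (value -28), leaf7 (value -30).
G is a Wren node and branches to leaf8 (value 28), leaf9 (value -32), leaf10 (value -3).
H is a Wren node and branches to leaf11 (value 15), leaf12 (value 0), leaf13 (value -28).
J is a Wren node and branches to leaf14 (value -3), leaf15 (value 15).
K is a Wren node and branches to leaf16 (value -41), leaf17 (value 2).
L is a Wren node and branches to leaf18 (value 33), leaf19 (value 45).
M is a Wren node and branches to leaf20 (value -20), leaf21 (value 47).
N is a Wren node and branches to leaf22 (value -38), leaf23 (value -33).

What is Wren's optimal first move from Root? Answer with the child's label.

D (Wren): min(-44, -25, 8) = -44
E (Wren): min(12, -39) = -39
F (Wren): min(-28, -30) = -30
G (Wren): min(28, -32, -3) = -32
A (Ines): max(-44, -39, -30, -32) = -30
H (Wren): min(15, 0, -28) = -28
J (Wren): min(-3, 15) = -3
K (Wren): min(-41, 2) = -41
L (Wren): min(33, 45) = 33
B (Ines): max(-28, -3, -41, 33) = 33
M (Wren): min(-20, 47) = -20
N (Wren): min(-38, -33) = -38
C (Ines): max(-20, -38) = -20
Root (Wren): min(-30, 33, -20) = -30
Wren at Root wants the lowest of {A=-30, B=33, C=-20}, so chooses A.

A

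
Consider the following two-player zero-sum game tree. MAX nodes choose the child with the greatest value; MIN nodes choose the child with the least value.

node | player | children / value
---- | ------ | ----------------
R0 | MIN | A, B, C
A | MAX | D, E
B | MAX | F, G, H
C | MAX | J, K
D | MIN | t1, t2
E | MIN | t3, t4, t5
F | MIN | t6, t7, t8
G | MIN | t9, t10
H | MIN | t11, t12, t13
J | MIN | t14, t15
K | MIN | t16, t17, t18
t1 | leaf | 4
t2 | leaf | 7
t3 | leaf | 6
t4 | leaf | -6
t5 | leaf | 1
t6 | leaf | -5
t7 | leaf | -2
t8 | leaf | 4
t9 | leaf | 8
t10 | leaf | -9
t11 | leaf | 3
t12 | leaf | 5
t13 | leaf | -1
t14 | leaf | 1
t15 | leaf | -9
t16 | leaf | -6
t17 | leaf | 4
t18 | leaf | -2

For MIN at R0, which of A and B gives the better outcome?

D (MIN): min(4, 7) = 4
E (MIN): min(6, -6, 1) = -6
A (MAX): max(4, -6) = 4
F (MIN): min(-5, -2, 4) = -5
G (MIN): min(8, -9) = -9
H (MIN): min(3, 5, -1) = -1
B (MAX): max(-5, -9, -1) = -1
MIN prefers the lower value; A=4, B=-1. B is better since -1 < 4.

B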